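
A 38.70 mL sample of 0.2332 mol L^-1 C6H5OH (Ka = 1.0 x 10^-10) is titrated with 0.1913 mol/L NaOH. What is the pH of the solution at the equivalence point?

11.51

n(C6H5OH) = 0.2332 x 0.03870 = 0.009025 mol; V(NaOH) at equivalence = 0.009025/0.1913 = 0.04718 L.
At equivalence all the acid is converted to C6H5O-; total volume = 0.03870 + 0.04718 = 0.08588 L, so [C6H5O-] = 0.009025/0.08588 = 0.1051 M.
Kb = Kw/Ka = 1.0e-14 / 1.0 x 10^-10 = 0.000100.
[OH^-] = sqrt(Kb x [C6H5O-]) = sqrt(0.000100 x 0.1051) = 0.00324 M.
pOH = 2.49, so pH = 14.00 - 2.49 = 11.51.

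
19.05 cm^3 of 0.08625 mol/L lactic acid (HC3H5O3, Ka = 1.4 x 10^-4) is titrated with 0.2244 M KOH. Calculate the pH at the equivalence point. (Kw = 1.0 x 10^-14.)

8.32

n(HC3H5O3) = 0.08625 x 0.01905 = 0.001643 mol; V(KOH) at equivalence = 0.001643/0.2244 = 0.007322 L.
At equivalence all the acid is converted to C3H5O3-; total volume = 0.01905 + 0.007322 = 0.02637 L, so [C3H5O3-] = 0.001643/0.02637 = 0.06230 M.
Kb = Kw/Ka = 1.0e-14 / 1.4 x 10^-4 = 7.14e-11.
[OH^-] = sqrt(Kb x [C3H5O3-]) = sqrt(7.14e-11 x 0.06230) = 2.11e-6 M.
pOH = 5.68, so pH = 14.00 - 5.68 = 8.32.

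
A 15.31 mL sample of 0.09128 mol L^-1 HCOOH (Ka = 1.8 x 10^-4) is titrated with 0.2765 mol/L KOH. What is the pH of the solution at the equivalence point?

n(HCOOH) = 0.09128 x 0.01531 = 0.001397 mol; V(KOH) at equivalence = 0.001397/0.2765 = 0.005054 L.
At equivalence all the acid is converted to HCOO-; total volume = 0.01531 + 0.005054 = 0.02036 L, so [HCOO-] = 0.001397/0.02036 = 0.06863 M.
Kb = Kw/Ka = 1.0e-14 / 1.8 x 10^-4 = 5.56e-11.
[OH^-] = sqrt(Kb x [HCOO-]) = sqrt(5.56e-11 x 0.06863) = 1.95e-6 M.
pOH = 5.71, so pH = 14.00 - 5.71 = 8.29.

8.29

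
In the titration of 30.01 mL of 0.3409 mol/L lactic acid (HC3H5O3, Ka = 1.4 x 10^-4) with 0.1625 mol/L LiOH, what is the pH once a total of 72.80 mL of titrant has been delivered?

n(acid) = 0.3409 x 0.03001 = 0.01023 mol; n(LiOH) added = 0.1625 x 0.07280 = 0.01183 mol.
Base is in excess by 0.01183 - 0.01023 = 0.001600 mol in a total volume of 0.1028 L.
[OH^-] = 0.001600/0.1028 = 0.01556 M, so pOH = 1.81 and pH = 14.00 - 1.81 = 12.19.

12.19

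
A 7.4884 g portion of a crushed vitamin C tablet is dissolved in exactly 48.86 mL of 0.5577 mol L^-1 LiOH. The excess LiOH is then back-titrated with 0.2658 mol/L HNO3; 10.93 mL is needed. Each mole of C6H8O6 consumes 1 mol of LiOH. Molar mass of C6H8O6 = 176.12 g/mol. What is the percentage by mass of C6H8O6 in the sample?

57.3%

Total n(LiOH) added = 0.5577 x 0.04886 = 0.02725 mol.
n(HNO3) used = 0.2658 x 0.01093 = 0.002905 mol, which equals the excess n(LiOH).
So n(LiOH) consumed by the sample = 0.02725 - 0.002905 = 0.02434 mol.
n(C6H8O6) = 0.02434 / 1 = 0.02434 mol.
mass C6H8O6 = 0.02434 x 176.12 = 4.287 g, so %C6H8O6 = 4.287/7.4884 x 100 = 57.3%.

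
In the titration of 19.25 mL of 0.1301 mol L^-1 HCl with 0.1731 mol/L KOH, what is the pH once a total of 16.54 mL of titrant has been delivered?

12.00

n(acid) = 0.1301 x 0.01925 = 0.002504 mol; n(KOH) added = 0.1731 x 0.01654 = 0.002863 mol.
Base is in excess by 0.002863 - 0.002504 = 0.0003586 mol in a total volume of 0.03579 L.
[OH^-] = 0.0003586/0.03579 = 0.01002 M, so pOH = 2.00 and pH = 14.00 - 2.00 = 12.00.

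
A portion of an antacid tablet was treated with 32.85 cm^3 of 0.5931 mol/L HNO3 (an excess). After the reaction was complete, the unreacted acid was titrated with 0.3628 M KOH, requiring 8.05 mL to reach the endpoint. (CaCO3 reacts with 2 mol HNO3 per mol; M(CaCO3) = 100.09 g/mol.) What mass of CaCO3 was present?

0.829 g

Total n(HNO3) added = 0.5931 x 0.03285 = 0.01948 mol.
n(KOH) used = 0.3628 x 0.008050 = 0.002921 mol, which equals the excess n(HNO3).
So n(HNO3) consumed by the sample = 0.01948 - 0.002921 = 0.01656 mol.
n(CaCO3) = 0.01656 / 2 = 0.008281 mol.
mass = 0.008281 mol x 100.09 g/mol = 0.829 g.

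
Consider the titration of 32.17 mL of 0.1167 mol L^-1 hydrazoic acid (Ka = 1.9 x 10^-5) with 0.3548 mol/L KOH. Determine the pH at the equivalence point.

8.83

n(HN3) = 0.1167 x 0.03217 = 0.003754 mol; V(KOH) at equivalence = 0.003754/0.3548 = 0.01058 L.
At equivalence all the acid is converted to N3-; total volume = 0.03217 + 0.01058 = 0.04275 L, so [N3-] = 0.003754/0.04275 = 0.08782 M.
Kb = Kw/Ka = 1.0e-14 / 1.9 x 10^-5 = 5.26e-10.
[OH^-] = sqrt(Kb x [N3-]) = sqrt(5.26e-10 x 0.08782) = 6.80e-6 M.
pOH = 5.17, so pH = 14.00 - 5.17 = 8.83.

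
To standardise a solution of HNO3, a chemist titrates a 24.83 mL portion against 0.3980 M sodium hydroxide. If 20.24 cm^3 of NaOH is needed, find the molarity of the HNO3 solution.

0.324 M

n(NaOH) delivered = 0.3980 x 0.02024 = 0.008056 mol.
For a 1:1 reaction, n(HNO3) = 0.008056 mol.
[HNO3] = 0.008056 mol / 0.02483 L = 0.324 M.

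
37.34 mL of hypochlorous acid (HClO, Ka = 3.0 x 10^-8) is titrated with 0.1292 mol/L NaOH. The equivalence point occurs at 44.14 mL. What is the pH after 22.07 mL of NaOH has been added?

22.07 mL is exactly half the equivalence volume (44.14/2), i.e. the half-equivalence point.
There, n(HA) = n(A^-), so pH = pKa = -log(3.0 x 10^-8) = 7.52.

7.52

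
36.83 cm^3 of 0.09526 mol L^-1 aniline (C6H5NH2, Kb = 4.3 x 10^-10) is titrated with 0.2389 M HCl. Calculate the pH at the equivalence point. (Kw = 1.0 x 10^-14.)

2.90

n(C6H5NH2) = 0.09526 x 0.03683 = 0.003508 mol; V(HCl) at equivalence = 0.003508/0.2389 = 0.01469 L.
At equivalence the base is fully converted to C6H5NH3+; total volume = 0.05152 L, so [C6H5NH3+] = 0.003508/0.05152 = 0.06810 M.
Ka(C6H5NH3+) = Kw/Kb = 1.0e-14 / 4.3 x 10^-10 = 2.33e-5.
[H^+] = sqrt(Ka x [C6H5NH3+]) = sqrt(2.33e-5 x 0.06810) = 0.00126 M.
pH = -log(0.00126) = 2.90.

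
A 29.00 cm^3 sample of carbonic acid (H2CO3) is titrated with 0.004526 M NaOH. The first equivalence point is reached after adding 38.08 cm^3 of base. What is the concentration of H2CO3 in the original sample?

n(NaOH) = 0.004526 x 0.03808 = 0.0001724 mol.
At the first equivalence point, 1 mol OH^- react per mol H2CO3, so n(H2CO3) = 0.0001724 / 1 = 0.0001724 mol.
[H2CO3] = 0.0001724 / 0.02900 L = 0.00594 M.

0.00594 M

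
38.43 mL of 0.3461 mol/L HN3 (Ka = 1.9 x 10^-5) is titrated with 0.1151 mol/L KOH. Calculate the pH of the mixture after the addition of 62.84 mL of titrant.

4.80

Initial n(HN3) = 0.3461 x 0.03843 = 0.01330 mol.
n(KOH) added = 0.1151 x 0.06284 = 0.007233 mol, converting that many moles of HN3 to N3-.
Remaining n(HN3) = 0.006068 mol; n(N3-) = 0.007233 mol.
By Henderson-Hasselbalch, pH = pKa + log([A^-]/[HA]) = 4.72 + log(0.007233/0.006068) = 4.72 + (+0.08) = 4.80.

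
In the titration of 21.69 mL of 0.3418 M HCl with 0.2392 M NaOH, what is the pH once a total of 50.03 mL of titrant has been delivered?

12.80

n(acid) = 0.3418 x 0.02169 = 0.007414 mol; n(NaOH) added = 0.2392 x 0.05003 = 0.01197 mol.
Base is in excess by 0.01197 - 0.007414 = 0.004554 mol in a total volume of 0.07172 L.
[OH^-] = 0.004554/0.07172 = 0.06349 M, so pOH = 1.20 and pH = 14.00 - 1.20 = 12.80.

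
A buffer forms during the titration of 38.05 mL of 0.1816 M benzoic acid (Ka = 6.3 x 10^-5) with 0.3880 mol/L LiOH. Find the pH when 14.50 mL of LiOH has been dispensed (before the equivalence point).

4.84

Initial n(C6H5COOH) = 0.1816 x 0.03805 = 0.006910 mol.
n(LiOH) added = 0.3880 x 0.01450 = 0.005626 mol, converting that many moles of C6H5COOH to C6H5COO-.
Remaining n(C6H5COOH) = 0.001284 mol; n(C6H5COO-) = 0.005626 mol.
By Henderson-Hasselbalch, pH = pKa + log([A^-]/[HA]) = 4.20 + log(0.005626/0.001284) = 4.20 + (+0.64) = 4.84.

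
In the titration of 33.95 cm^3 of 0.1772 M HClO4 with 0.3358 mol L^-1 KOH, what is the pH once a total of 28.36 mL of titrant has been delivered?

12.75

n(acid) = 0.1772 x 0.03395 = 0.006016 mol; n(KOH) added = 0.3358 x 0.02836 = 0.009523 mol.
Base is in excess by 0.009523 - 0.006016 = 0.003507 mol in a total volume of 0.06231 L.
[OH^-] = 0.003507/0.06231 = 0.05629 M, so pOH = 1.25 and pH = 14.00 - 1.25 = 12.75.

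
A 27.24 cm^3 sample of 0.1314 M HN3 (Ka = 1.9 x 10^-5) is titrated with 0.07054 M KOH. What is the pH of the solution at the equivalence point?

8.69

n(HN3) = 0.1314 x 0.02724 = 0.003579 mol; V(KOH) at equivalence = 0.003579/0.07054 = 0.05074 L.
At equivalence all the acid is converted to N3-; total volume = 0.02724 + 0.05074 = 0.07798 L, so [N3-] = 0.003579/0.07798 = 0.04590 M.
Kb = Kw/Ka = 1.0e-14 / 1.9 x 10^-5 = 5.26e-10.
[OH^-] = sqrt(Kb x [N3-]) = sqrt(5.26e-10 x 0.04590) = 4.92e-6 M.
pOH = 5.31, so pH = 14.00 - 5.31 = 8.69.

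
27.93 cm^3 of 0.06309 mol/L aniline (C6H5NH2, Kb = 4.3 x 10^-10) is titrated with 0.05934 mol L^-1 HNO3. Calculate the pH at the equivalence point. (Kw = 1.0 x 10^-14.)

3.07

n(C6H5NH2) = 0.06309 x 0.02793 = 0.001762 mol; V(HNO3) at equivalence = 0.001762/0.05934 = 0.02970 L.
At equivalence the base is fully converted to C6H5NH3+; total volume = 0.05763 L, so [C6H5NH3+] = 0.001762/0.05763 = 0.03058 M.
Ka(C6H5NH3+) = Kw/Kb = 1.0e-14 / 4.3 x 10^-10 = 2.33e-5.
[H^+] = sqrt(Ka x [C6H5NH3+]) = sqrt(2.33e-5 x 0.03058) = 0.000843 M.
pH = -log(0.000843) = 3.07.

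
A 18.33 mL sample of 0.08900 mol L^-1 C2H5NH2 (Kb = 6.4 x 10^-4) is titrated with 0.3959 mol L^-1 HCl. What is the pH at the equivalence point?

5.97

n(C2H5NH2) = 0.08900 x 0.01833 = 0.001631 mol; V(HCl) at equivalence = 0.001631/0.3959 = 0.004121 L.
At equivalence the base is fully converted to C2H5NH3+; total volume = 0.02245 L, so [C2H5NH3+] = 0.001631/0.02245 = 0.07266 M.
Ka(C2H5NH3+) = Kw/Kb = 1.0e-14 / 6.4 x 10^-4 = 1.56e-11.
[H^+] = sqrt(Ka x [C2H5NH3+]) = sqrt(1.56e-11 x 0.07266) = 1.07e-6 M.
pH = -log(1.07e-6) = 5.97.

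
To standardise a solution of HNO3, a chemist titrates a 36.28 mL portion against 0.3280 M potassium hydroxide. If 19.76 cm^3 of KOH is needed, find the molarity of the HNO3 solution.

n(KOH) delivered = 0.3280 x 0.01976 = 0.006481 mol.
For a 1:1 reaction, n(HNO3) = 0.006481 mol.
[HNO3] = 0.006481 mol / 0.03628 L = 0.179 M.

0.179 M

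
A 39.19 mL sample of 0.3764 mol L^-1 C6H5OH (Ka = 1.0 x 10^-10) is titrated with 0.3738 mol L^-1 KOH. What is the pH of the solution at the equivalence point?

11.64

n(C6H5OH) = 0.3764 x 0.03919 = 0.01475 mol; V(KOH) at equivalence = 0.01475/0.3738 = 0.03946 L.
At equivalence all the acid is converted to C6H5O-; total volume = 0.03919 + 0.03946 = 0.07865 L, so [C6H5O-] = 0.01475/0.07865 = 0.1875 M.
Kb = Kw/Ka = 1.0e-14 / 1.0 x 10^-10 = 0.000100.
[OH^-] = sqrt(Kb x [C6H5O-]) = sqrt(0.000100 x 0.1875) = 0.00433 M.
pOH = 2.36, so pH = 14.00 - 2.36 = 11.64.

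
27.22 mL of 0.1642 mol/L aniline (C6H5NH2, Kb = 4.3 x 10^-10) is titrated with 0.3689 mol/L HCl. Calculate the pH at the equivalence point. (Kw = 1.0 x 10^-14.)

n(C6H5NH2) = 0.1642 x 0.02722 = 0.004470 mol; V(HCl) at equivalence = 0.004470/0.3689 = 0.01212 L.
At equivalence the base is fully converted to C6H5NH3+; total volume = 0.03934 L, so [C6H5NH3+] = 0.004470/0.03934 = 0.1136 M.
Ka(C6H5NH3+) = Kw/Kb = 1.0e-14 / 4.3 x 10^-10 = 2.33e-5.
[H^+] = sqrt(Ka x [C6H5NH3+]) = sqrt(2.33e-5 x 0.1136) = 0.00163 M.
pH = -log(0.00163) = 2.79.

2.79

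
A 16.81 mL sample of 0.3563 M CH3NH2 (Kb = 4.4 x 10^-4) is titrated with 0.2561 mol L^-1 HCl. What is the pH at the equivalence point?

5.74

n(CH3NH2) = 0.3563 x 0.01681 = 0.005989 mol; V(HCl) at equivalence = 0.005989/0.2561 = 0.02339 L.
At equivalence the base is fully converted to CH3NH3+; total volume = 0.04020 L, so [CH3NH3+] = 0.005989/0.04020 = 0.1490 M.
Ka(CH3NH3+) = Kw/Kb = 1.0e-14 / 4.4 x 10^-4 = 2.27e-11.
[H^+] = sqrt(Ka x [CH3NH3+]) = sqrt(2.27e-11 x 0.1490) = 1.84e-6 M.
pH = -log(1.84e-6) = 5.74.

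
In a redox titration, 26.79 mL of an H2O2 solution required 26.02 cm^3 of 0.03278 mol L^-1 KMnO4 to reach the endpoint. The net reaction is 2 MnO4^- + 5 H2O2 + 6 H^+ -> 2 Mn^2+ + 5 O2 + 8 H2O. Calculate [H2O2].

0.0796 M

n(KMnO4) = 0.03278 x 0.02602 = 0.0008529 mol.
From the balanced equation, 2 mol KMnO4 reacts with 5 mol H2O2, so n(H2O2) = 0.0008529 x 5/2 = 0.002132 mol.
[H2O2] = 0.002132 / 0.02679 L = 0.0796 M.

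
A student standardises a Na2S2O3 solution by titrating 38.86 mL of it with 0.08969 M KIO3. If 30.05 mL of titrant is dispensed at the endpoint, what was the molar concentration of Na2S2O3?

0.416 M

n(KIO3) = 0.08969 x 0.03005 = 0.002695 mol.
From the balanced equation, 1 mol KIO3 reacts with 6 mol Na2S2O3, so n(Na2S2O3) = 0.002695 x 6/1 = 0.01617 mol.
[Na2S2O3] = 0.01617 / 0.03886 L = 0.416 M.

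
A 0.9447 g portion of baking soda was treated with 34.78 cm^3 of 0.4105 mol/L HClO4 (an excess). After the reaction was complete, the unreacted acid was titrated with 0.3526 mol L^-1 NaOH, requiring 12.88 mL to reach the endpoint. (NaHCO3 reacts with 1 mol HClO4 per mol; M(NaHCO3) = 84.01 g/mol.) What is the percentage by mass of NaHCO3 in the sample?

86.6%

Total n(HClO4) added = 0.4105 x 0.03478 = 0.01428 mol.
n(NaOH) used = 0.3526 x 0.01288 = 0.004541 mol, which equals the excess n(HClO4).
So n(HClO4) consumed by the sample = 0.01428 - 0.004541 = 0.009736 mol.
n(NaHCO3) = 0.009736 / 1 = 0.009736 mol.
mass NaHCO3 = 0.009736 x 84.01 = 0.8179 g, so %NaHCO3 = 0.8179/0.9447 x 100 = 86.6%.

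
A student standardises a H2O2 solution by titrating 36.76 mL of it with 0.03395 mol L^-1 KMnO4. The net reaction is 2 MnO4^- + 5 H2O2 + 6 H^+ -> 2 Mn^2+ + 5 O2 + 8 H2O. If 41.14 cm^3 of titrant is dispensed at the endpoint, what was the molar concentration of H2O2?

n(KMnO4) = 0.03395 x 0.04114 = 0.001397 mol.
From the balanced equation, 2 mol KMnO4 reacts with 5 mol H2O2, so n(H2O2) = 0.001397 x 5/2 = 0.003492 mol.
[H2O2] = 0.003492 / 0.03676 L = 0.0950 M.

0.0950 M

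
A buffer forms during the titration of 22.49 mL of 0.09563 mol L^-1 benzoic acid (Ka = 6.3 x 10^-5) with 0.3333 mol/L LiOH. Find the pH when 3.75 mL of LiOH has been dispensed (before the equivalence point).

Initial n(C6H5COOH) = 0.09563 x 0.02249 = 0.002151 mol.
n(LiOH) added = 0.3333 x 0.003750 = 0.001250 mol, converting that many moles of C6H5COOH to C6H5COO-.
Remaining n(C6H5COOH) = 0.0009008 mol; n(C6H5COO-) = 0.001250 mol.
By Henderson-Hasselbalch, pH = pKa + log([A^-]/[HA]) = 4.20 + log(0.001250/0.0009008) = 4.20 + (+0.14) = 4.34.

4.34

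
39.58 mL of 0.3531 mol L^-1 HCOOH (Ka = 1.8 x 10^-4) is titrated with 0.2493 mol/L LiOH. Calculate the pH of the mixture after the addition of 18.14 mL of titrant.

Initial n(HCOOH) = 0.3531 x 0.03958 = 0.01398 mol.
n(LiOH) added = 0.2493 x 0.01814 = 0.004522 mol, converting that many moles of HCOOH to HCOO-.
Remaining n(HCOOH) = 0.009453 mol; n(HCOO-) = 0.004522 mol.
By Henderson-Hasselbalch, pH = pKa + log([A^-]/[HA]) = 3.74 + log(0.004522/0.009453) = 3.74 + (-0.32) = 3.42.

3.42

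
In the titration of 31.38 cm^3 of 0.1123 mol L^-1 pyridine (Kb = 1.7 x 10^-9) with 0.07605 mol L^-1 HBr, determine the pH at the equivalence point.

3.29

n(C5H5N) = 0.1123 x 0.03138 = 0.003524 mol; V(HBr) at equivalence = 0.003524/0.07605 = 0.04634 L.
At equivalence the base is fully converted to C5H5NH+; total volume = 0.07772 L, so [C5H5NH+] = 0.003524/0.07772 = 0.04534 M.
Ka(C5H5NH+) = Kw/Kb = 1.0e-14 / 1.7 x 10^-9 = 5.88e-6.
[H^+] = sqrt(Ka x [C5H5NH+]) = sqrt(5.88e-6 x 0.04534) = 0.000516 M.
pH = -log(0.000516) = 3.29.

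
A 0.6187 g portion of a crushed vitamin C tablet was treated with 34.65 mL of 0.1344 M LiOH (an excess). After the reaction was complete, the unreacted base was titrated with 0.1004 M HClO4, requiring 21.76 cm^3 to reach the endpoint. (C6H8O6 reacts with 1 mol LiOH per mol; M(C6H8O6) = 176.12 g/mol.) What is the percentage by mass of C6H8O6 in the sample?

70.4%

Total n(LiOH) added = 0.1344 x 0.03465 = 0.004657 mol.
n(HClO4) used = 0.1004 x 0.02176 = 0.002185 mol, which equals the excess n(LiOH).
So n(LiOH) consumed by the sample = 0.004657 - 0.002185 = 0.002472 mol.
n(C6H8O6) = 0.002472 / 1 = 0.002472 mol.
mass C6H8O6 = 0.002472 x 176.12 = 0.4354 g, so %C6H8O6 = 0.4354/0.6187 x 100 = 70.4%.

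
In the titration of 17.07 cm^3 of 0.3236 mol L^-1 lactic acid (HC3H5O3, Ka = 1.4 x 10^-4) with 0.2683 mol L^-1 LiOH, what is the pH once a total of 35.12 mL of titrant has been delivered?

12.87

n(acid) = 0.3236 x 0.01707 = 0.005524 mol; n(LiOH) added = 0.2683 x 0.03512 = 0.009423 mol.
Base is in excess by 0.009423 - 0.005524 = 0.003899 mol in a total volume of 0.05219 L.
[OH^-] = 0.003899/0.05219 = 0.07470 M, so pOH = 1.13 and pH = 14.00 - 1.13 = 12.87.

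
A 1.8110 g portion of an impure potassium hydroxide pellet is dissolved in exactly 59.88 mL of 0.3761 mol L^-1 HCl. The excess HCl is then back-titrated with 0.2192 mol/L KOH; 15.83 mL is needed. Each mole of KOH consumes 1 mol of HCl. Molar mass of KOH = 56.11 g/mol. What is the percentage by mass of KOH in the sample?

Total n(HCl) added = 0.3761 x 0.05988 = 0.02252 mol.
n(KOH) used = 0.2192 x 0.01583 = 0.003470 mol, which equals the excess n(HCl).
So n(HCl) consumed by the sample = 0.02252 - 0.003470 = 0.01905 mol.
n(KOH) = 0.01905 / 1 = 0.01905 mol.
mass KOH = 0.01905 x 56.11 = 1.069 g, so %KOH = 1.069/1.8110 x 100 = 59.0%.

59.0%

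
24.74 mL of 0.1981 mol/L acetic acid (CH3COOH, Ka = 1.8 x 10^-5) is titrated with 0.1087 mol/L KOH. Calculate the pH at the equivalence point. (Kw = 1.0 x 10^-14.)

8.80

n(CH3COOH) = 0.1981 x 0.02474 = 0.004901 mol; V(KOH) at equivalence = 0.004901/0.1087 = 0.04509 L.
At equivalence all the acid is converted to CH3COO-; total volume = 0.02474 + 0.04509 = 0.06983 L, so [CH3COO-] = 0.004901/0.06983 = 0.07019 M.
Kb = Kw/Ka = 1.0e-14 / 1.8 x 10^-5 = 5.56e-10.
[OH^-] = sqrt(Kb x [CH3COO-]) = sqrt(5.56e-10 x 0.07019) = 6.24e-6 M.
pOH = 5.20, so pH = 14.00 - 5.20 = 8.80.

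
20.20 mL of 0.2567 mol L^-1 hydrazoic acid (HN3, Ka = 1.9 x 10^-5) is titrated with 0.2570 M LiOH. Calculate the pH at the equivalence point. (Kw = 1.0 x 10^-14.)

n(HN3) = 0.2567 x 0.02020 = 0.005185 mol; V(LiOH) at equivalence = 0.005185/0.2570 = 0.02018 L.
At equivalence all the acid is converted to N3-; total volume = 0.02020 + 0.02018 = 0.04038 L, so [N3-] = 0.005185/0.04038 = 0.1284 M.
Kb = Kw/Ka = 1.0e-14 / 1.9 x 10^-5 = 5.26e-10.
[OH^-] = sqrt(Kb x [N3-]) = sqrt(5.26e-10 x 0.1284) = 8.22e-6 M.
pOH = 5.09, so pH = 14.00 - 5.09 = 8.91.

8.91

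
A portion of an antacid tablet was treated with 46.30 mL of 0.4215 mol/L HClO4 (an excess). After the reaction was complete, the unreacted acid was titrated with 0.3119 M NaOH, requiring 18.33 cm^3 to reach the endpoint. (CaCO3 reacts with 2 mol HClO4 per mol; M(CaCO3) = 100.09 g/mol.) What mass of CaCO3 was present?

Total n(HClO4) added = 0.4215 x 0.04630 = 0.01952 mol.
n(NaOH) used = 0.3119 x 0.01833 = 0.005717 mol, which equals the excess n(HClO4).
So n(HClO4) consumed by the sample = 0.01952 - 0.005717 = 0.01380 mol.
n(CaCO3) = 0.01380 / 2 = 0.006899 mol.
mass = 0.006899 mol x 100.09 g/mol = 0.691 g.

0.691 g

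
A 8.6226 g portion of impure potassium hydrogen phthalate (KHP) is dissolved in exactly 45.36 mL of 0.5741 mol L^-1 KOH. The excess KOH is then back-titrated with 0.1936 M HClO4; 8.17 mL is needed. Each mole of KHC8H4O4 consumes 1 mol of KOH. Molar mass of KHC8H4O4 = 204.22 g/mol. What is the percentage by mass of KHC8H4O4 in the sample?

57.9%

Total n(KOH) added = 0.5741 x 0.04536 = 0.02604 mol.
n(HClO4) used = 0.1936 x 0.008170 = 0.001582 mol, which equals the excess n(KOH).
So n(KOH) consumed by the sample = 0.02604 - 0.001582 = 0.02446 mol.
n(KHC8H4O4) = 0.02446 / 1 = 0.02446 mol.
mass KHC8H4O4 = 0.02446 x 204.22 = 4.995 g, so %KHC8H4O4 = 4.995/8.6226 x 100 = 57.9%.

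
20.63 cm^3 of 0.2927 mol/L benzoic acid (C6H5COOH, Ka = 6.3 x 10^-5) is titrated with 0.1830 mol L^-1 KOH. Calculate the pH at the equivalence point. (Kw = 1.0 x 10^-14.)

n(C6H5COOH) = 0.2927 x 0.02063 = 0.006038 mol; V(KOH) at equivalence = 0.006038/0.1830 = 0.03300 L.
At equivalence all the acid is converted to C6H5COO-; total volume = 0.02063 + 0.03300 = 0.05363 L, so [C6H5COO-] = 0.006038/0.05363 = 0.1126 M.
Kb = Kw/Ka = 1.0e-14 / 6.3 x 10^-5 = 1.59e-10.
[OH^-] = sqrt(Kb x [C6H5COO-]) = sqrt(1.59e-10 x 0.1126) = 4.23e-6 M.
pOH = 5.37, so pH = 14.00 - 5.37 = 8.63.

8.63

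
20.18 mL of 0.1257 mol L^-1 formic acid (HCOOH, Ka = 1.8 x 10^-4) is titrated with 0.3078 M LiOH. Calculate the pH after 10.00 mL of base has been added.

n(acid) = 0.1257 x 0.02018 = 0.002537 mol; n(LiOH) added = 0.3078 x 0.01000 = 0.003078 mol.
Base is in excess by 0.003078 - 0.002537 = 0.0005414 mol in a total volume of 0.03018 L.
[OH^-] = 0.0005414/0.03018 = 0.01794 M, so pOH = 1.75 and pH = 14.00 - 1.75 = 12.25.

12.25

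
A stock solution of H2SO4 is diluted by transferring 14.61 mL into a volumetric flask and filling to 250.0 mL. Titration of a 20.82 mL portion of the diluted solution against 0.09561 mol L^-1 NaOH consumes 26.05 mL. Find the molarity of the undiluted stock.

n(NaOH) = 0.09561 x 0.02605 = 0.002491 mol.
n(H2SO4) in the aliquot = 0.002491 x 1/2 = 0.001245 mol.
[diluted H2SO4] = 0.001245 / 0.02082 = 0.05981 M.
Dilution factor = 250.0/14.61 = 17.11, so [stock] = 0.05981 x 17.11 = 1.02 M.

1.02 M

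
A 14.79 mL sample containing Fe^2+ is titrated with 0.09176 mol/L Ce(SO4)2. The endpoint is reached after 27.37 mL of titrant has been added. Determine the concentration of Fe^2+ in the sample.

n(Ce(SO4)2) = 0.09176 x 0.02737 = 0.002511 mol.
From the balanced equation, 1 mol Ce(SO4)2 reacts with 1 mol Fe^2+, so n(Fe^2+) = 0.002511 x 1/1 = 0.002511 mol.
[Fe^2+] = 0.002511 / 0.01479 L = 0.170 M.

0.170 M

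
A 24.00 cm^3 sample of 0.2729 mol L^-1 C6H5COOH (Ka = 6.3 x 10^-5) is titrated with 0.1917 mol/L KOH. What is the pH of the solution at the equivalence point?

n(C6H5COOH) = 0.2729 x 0.02400 = 0.006550 mol; V(KOH) at equivalence = 0.006550/0.1917 = 0.03417 L.
At equivalence all the acid is converted to C6H5COO-; total volume = 0.02400 + 0.03417 = 0.05817 L, so [C6H5COO-] = 0.006550/0.05817 = 0.1126 M.
Kb = Kw/Ka = 1.0e-14 / 6.3 x 10^-5 = 1.59e-10.
[OH^-] = sqrt(Kb x [C6H5COO-]) = sqrt(1.59e-10 x 0.1126) = 4.23e-6 M.
pOH = 5.37, so pH = 14.00 - 5.37 = 8.63.

8.63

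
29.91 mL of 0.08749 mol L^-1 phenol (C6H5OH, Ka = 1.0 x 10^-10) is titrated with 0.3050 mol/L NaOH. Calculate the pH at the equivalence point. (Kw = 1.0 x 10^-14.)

11.42

n(C6H5OH) = 0.08749 x 0.02991 = 0.002617 mol; V(NaOH) at equivalence = 0.002617/0.3050 = 0.008580 L.
At equivalence all the acid is converted to C6H5O-; total volume = 0.02991 + 0.008580 = 0.03849 L, so [C6H5O-] = 0.002617/0.03849 = 0.06799 M.
Kb = Kw/Ka = 1.0e-14 / 1.0 x 10^-10 = 0.000100.
[OH^-] = sqrt(Kb x [C6H5O-]) = sqrt(0.000100 x 0.06799) = 0.00261 M.
pOH = 2.58, so pH = 14.00 - 2.58 = 11.42.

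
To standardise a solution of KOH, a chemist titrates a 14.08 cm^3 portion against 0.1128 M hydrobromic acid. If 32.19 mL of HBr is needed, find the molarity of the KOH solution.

0.258 M

n(HBr) delivered = 0.1128 x 0.03219 = 0.003631 mol.
For a 1:1 reaction, n(KOH) = 0.003631 mol.
[KOH] = 0.003631 mol / 0.01408 L = 0.258 M.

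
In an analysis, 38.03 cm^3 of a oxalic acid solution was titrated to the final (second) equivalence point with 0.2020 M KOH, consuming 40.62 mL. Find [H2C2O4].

0.108 M

n(KOH) = 0.2020 x 0.04062 = 0.008205 mol.
At the final (second) equivalence point, 2 mol OH^- react per mol H2C2O4, so n(H2C2O4) = 0.008205 / 2 = 0.004103 mol.
[H2C2O4] = 0.004103 / 0.03803 L = 0.108 M.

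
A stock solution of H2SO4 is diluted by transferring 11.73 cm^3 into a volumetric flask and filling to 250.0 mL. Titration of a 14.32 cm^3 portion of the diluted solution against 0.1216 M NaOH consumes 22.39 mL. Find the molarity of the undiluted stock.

2.03 M

n(NaOH) = 0.1216 x 0.02239 = 0.002723 mol.
n(H2SO4) in the aliquot = 0.002723 x 1/2 = 0.001361 mol.
[diluted H2SO4] = 0.001361 / 0.01432 = 0.09506 M.
Dilution factor = 250.0/11.73 = 21.31, so [stock] = 0.09506 x 21.31 = 2.03 M.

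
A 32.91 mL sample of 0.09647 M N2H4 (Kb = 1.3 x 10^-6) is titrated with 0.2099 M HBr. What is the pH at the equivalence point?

4.65

n(N2H4) = 0.09647 x 0.03291 = 0.003175 mol; V(HBr) at equivalence = 0.003175/0.2099 = 0.01513 L.
At equivalence the base is fully converted to N2H5+; total volume = 0.04804 L, so [N2H5+] = 0.003175/0.04804 = 0.06609 M.
Ka(N2H5+) = Kw/Kb = 1.0e-14 / 1.3 x 10^-6 = 7.69e-9.
[H^+] = sqrt(Ka x [N2H5+]) = sqrt(7.69e-9 x 0.06609) = 2.25e-5 M.
pH = -log(2.25e-5) = 4.65.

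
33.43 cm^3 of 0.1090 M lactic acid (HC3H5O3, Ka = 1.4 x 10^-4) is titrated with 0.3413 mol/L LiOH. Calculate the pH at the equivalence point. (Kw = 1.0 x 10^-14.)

n(HC3H5O3) = 0.1090 x 0.03343 = 0.003644 mol; V(LiOH) at equivalence = 0.003644/0.3413 = 0.01068 L.
At equivalence all the acid is converted to C3H5O3-; total volume = 0.03343 + 0.01068 = 0.04411 L, so [C3H5O3-] = 0.003644/0.04411 = 0.08262 M.
Kb = Kw/Ka = 1.0e-14 / 1.4 x 10^-4 = 7.14e-11.
[OH^-] = sqrt(Kb x [C3H5O3-]) = sqrt(7.14e-11 x 0.08262) = 2.43e-6 M.
pOH = 5.61, so pH = 14.00 - 5.61 = 8.39.

8.39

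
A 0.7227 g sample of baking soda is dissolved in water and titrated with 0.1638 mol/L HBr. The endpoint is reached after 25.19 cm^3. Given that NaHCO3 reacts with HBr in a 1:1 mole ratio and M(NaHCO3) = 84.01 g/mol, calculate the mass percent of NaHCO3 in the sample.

n(HBr) = 0.1638 x 0.02519 = 0.004126 mol.
n(NaHCO3) = 0.004126 / 1 = 0.004126 mol.
mass of NaHCO3 = 0.004126 x 84.01 = 0.3466 g.
% purity = 0.3466 / 0.7227 x 100 = 48.0%.

48.0%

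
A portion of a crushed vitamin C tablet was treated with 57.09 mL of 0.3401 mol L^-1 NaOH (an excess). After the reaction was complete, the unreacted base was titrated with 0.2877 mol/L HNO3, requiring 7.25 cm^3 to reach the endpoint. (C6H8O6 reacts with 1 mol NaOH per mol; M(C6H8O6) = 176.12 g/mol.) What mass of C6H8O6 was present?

3.05 g

Total n(NaOH) added = 0.3401 x 0.05709 = 0.01942 mol.
n(HNO3) used = 0.2877 x 0.007250 = 0.002086 mol, which equals the excess n(NaOH).
So n(NaOH) consumed by the sample = 0.01942 - 0.002086 = 0.01733 mol.
n(C6H8O6) = 0.01733 / 1 = 0.01733 mol.
mass = 0.01733 mol x 176.12 g/mol = 3.05 g.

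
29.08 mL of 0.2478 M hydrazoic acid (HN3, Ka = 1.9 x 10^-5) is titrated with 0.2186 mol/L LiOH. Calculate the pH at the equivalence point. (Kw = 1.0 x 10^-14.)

n(HN3) = 0.2478 x 0.02908 = 0.007206 mol; V(LiOH) at equivalence = 0.007206/0.2186 = 0.03296 L.
At equivalence all the acid is converted to N3-; total volume = 0.02908 + 0.03296 = 0.06204 L, so [N3-] = 0.007206/0.06204 = 0.1161 M.
Kb = Kw/Ka = 1.0e-14 / 1.9 x 10^-5 = 5.26e-10.
[OH^-] = sqrt(Kb x [N3-]) = sqrt(5.26e-10 x 0.1161) = 7.82e-6 M.
pOH = 5.11, so pH = 14.00 - 5.11 = 8.89.

8.89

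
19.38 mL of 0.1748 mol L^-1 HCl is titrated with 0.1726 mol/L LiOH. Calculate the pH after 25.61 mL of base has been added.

n(acid) = 0.1748 x 0.01938 = 0.003388 mol; n(LiOH) added = 0.1726 x 0.02561 = 0.004420 mol.
Base is in excess by 0.004420 - 0.003388 = 0.001033 mol in a total volume of 0.04499 L.
[OH^-] = 0.001033/0.04499 = 0.02295 M, so pOH = 1.64 and pH = 14.00 - 1.64 = 12.36.

12.36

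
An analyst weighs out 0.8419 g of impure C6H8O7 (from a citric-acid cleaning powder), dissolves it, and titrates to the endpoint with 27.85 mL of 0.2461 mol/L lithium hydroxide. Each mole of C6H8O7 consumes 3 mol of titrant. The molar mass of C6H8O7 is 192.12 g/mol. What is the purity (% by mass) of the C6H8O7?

n(LiOH) = 0.2461 x 0.02785 = 0.006854 mol.
n(C6H8O7) = 0.006854 / 3 = 0.002285 mol.
mass of C6H8O7 = 0.002285 x 192.12 = 0.4389 g.
% purity = 0.4389 / 0.8419 x 100 = 52.1%.

52.1%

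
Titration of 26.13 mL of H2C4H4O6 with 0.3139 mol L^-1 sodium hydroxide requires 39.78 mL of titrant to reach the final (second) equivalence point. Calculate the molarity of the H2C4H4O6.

n(NaOH) = 0.3139 x 0.03978 = 0.01249 mol.
At the final (second) equivalence point, 2 mol OH^- react per mol H2C4H4O6, so n(H2C4H4O6) = 0.01249 / 2 = 0.006243 mol.
[H2C4H4O6] = 0.006243 / 0.02613 L = 0.239 M.

0.239 M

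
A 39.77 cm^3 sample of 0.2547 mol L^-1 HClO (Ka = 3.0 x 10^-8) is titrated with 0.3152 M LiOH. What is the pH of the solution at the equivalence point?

10.34

n(HClO) = 0.2547 x 0.03977 = 0.01013 mol; V(LiOH) at equivalence = 0.01013/0.3152 = 0.03214 L.
At equivalence all the acid is converted to ClO-; total volume = 0.03977 + 0.03214 = 0.07191 L, so [ClO-] = 0.01013/0.07191 = 0.1409 M.
Kb = Kw/Ka = 1.0e-14 / 3.0 x 10^-8 = 3.33e-7.
[OH^-] = sqrt(Kb x [ClO-]) = sqrt(3.33e-7 x 0.1409) = 0.000217 M.
pOH = 3.66, so pH = 14.00 - 3.66 = 10.34.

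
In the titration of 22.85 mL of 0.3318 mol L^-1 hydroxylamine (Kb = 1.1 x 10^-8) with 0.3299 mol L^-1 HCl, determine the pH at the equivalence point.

3.41

n(NH2OH) = 0.3318 x 0.02285 = 0.007582 mol; V(HCl) at equivalence = 0.007582/0.3299 = 0.02298 L.
At equivalence the base is fully converted to NH3OH+; total volume = 0.04583 L, so [NH3OH+] = 0.007582/0.04583 = 0.1654 M.
Ka(NH3OH+) = Kw/Kb = 1.0e-14 / 1.1 x 10^-8 = 9.09e-7.
[H^+] = sqrt(Ka x [NH3OH+]) = sqrt(9.09e-7 x 0.1654) = 0.000388 M.
pH = -log(0.000388) = 3.41.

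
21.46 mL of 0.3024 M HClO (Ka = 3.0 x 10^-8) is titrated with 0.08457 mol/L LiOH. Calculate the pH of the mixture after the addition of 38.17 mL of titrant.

7.52

Initial n(HClO) = 0.3024 x 0.02146 = 0.006490 mol.
n(LiOH) added = 0.08457 x 0.03817 = 0.003228 mol, converting that many moles of HClO to ClO-.
Remaining n(HClO) = 0.003261 mol; n(ClO-) = 0.003228 mol.
By Henderson-Hasselbalch, pH = pKa + log([A^-]/[HA]) = 7.52 + log(0.003228/0.003261) = 7.52 + (-0.00) = 7.52.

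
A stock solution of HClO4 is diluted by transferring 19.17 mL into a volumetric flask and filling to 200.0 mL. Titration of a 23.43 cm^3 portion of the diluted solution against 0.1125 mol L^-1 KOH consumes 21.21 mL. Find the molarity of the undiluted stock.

1.06 M

n(KOH) = 0.1125 x 0.02121 = 0.002386 mol.
n(HClO4) in the aliquot = 0.002386 mol.
[diluted HClO4] = 0.002386 / 0.02343 = 0.1018 M.
Dilution factor = 200.0/19.17 = 10.43, so [stock] = 0.1018 x 10.43 = 1.06 M.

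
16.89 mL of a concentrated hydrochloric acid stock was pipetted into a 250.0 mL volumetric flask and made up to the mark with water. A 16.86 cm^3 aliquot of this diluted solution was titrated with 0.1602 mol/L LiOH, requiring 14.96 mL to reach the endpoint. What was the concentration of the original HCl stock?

2.10 M

n(LiOH) = 0.1602 x 0.01496 = 0.002397 mol.
n(HCl) in the aliquot = 0.002397 mol.
[diluted HCl] = 0.002397 / 0.01686 = 0.1421 M.
Dilution factor = 250.0/16.89 = 14.80, so [stock] = 0.1421 x 14.80 = 2.10 M.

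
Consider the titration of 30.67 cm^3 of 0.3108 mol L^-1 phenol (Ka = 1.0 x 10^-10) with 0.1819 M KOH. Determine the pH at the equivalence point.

n(C6H5OH) = 0.3108 x 0.03067 = 0.009532 mol; V(KOH) at equivalence = 0.009532/0.1819 = 0.05240 L.
At equivalence all the acid is converted to C6H5O-; total volume = 0.03067 + 0.05240 = 0.08307 L, so [C6H5O-] = 0.009532/0.08307 = 0.1147 M.
Kb = Kw/Ka = 1.0e-14 / 1.0 x 10^-10 = 0.000100.
[OH^-] = sqrt(Kb x [C6H5O-]) = sqrt(0.000100 x 0.1147) = 0.00339 M.
pOH = 2.47, so pH = 14.00 - 2.47 = 11.53.

11.53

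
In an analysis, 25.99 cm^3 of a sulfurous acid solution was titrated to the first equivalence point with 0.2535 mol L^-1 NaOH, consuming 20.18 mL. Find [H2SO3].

n(NaOH) = 0.2535 x 0.02018 = 0.005116 mol.
At the first equivalence point, 1 mol OH^- react per mol H2SO3, so n(H2SO3) = 0.005116 / 1 = 0.005116 mol.
[H2SO3] = 0.005116 / 0.02599 L = 0.197 M.

0.197 M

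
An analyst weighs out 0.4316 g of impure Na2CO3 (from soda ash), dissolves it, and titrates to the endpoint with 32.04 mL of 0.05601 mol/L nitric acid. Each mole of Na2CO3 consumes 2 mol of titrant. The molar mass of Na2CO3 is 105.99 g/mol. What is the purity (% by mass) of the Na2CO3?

22.0%

n(HNO3) = 0.05601 x 0.03204 = 0.001795 mol.
n(Na2CO3) = 0.001795 / 2 = 0.0008973 mol.
mass of Na2CO3 = 0.0008973 x 105.99 = 0.09510 g.
% purity = 0.09510 / 0.4316 x 100 = 22.0%.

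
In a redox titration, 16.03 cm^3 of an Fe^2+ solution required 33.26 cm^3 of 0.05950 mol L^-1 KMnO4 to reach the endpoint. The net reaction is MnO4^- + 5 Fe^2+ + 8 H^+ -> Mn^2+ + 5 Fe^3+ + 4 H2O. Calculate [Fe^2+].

0.617 M

n(KMnO4) = 0.05950 x 0.03326 = 0.001979 mol.
From the balanced equation, 1 mol KMnO4 reacts with 5 mol Fe^2+, so n(Fe^2+) = 0.001979 x 5/1 = 0.009895 mol.
[Fe^2+] = 0.009895 / 0.01603 L = 0.617 M.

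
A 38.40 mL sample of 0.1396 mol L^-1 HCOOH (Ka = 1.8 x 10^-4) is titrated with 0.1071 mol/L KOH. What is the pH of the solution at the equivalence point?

8.26

n(HCOOH) = 0.1396 x 0.03840 = 0.005361 mol; V(KOH) at equivalence = 0.005361/0.1071 = 0.05005 L.
At equivalence all the acid is converted to HCOO-; total volume = 0.03840 + 0.05005 = 0.08845 L, so [HCOO-] = 0.005361/0.08845 = 0.06060 M.
Kb = Kw/Ka = 1.0e-14 / 1.8 x 10^-4 = 5.56e-11.
[OH^-] = sqrt(Kb x [HCOO-]) = sqrt(5.56e-11 x 0.06060) = 1.83e-6 M.
pOH = 5.74, so pH = 14.00 - 5.74 = 8.26.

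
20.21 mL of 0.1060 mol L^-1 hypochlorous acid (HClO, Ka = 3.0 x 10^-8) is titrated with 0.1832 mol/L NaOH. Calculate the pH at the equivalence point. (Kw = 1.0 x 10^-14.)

10.17

n(HClO) = 0.1060 x 0.02021 = 0.002142 mol; V(NaOH) at equivalence = 0.002142/0.1832 = 0.01169 L.
At equivalence all the acid is converted to ClO-; total volume = 0.02021 + 0.01169 = 0.03190 L, so [ClO-] = 0.002142/0.03190 = 0.06715 M.
Kb = Kw/Ka = 1.0e-14 / 3.0 x 10^-8 = 3.33e-7.
[OH^-] = sqrt(Kb x [ClO-]) = sqrt(3.33e-7 x 0.06715) = 0.000150 M.
pOH = 3.83, so pH = 14.00 - 3.83 = 10.17.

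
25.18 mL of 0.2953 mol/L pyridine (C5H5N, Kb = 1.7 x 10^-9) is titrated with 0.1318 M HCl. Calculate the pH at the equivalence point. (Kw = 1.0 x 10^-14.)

n(C5H5N) = 0.2953 x 0.02518 = 0.007436 mol; V(HCl) at equivalence = 0.007436/0.1318 = 0.05642 L.
At equivalence the base is fully converted to C5H5NH+; total volume = 0.08160 L, so [C5H5NH+] = 0.007436/0.08160 = 0.09113 M.
Ka(C5H5NH+) = Kw/Kb = 1.0e-14 / 1.7 x 10^-9 = 5.88e-6.
[H^+] = sqrt(Ka x [C5H5NH+]) = sqrt(5.88e-6 x 0.09113) = 0.000732 M.
pH = -log(0.000732) = 3.14.

3.14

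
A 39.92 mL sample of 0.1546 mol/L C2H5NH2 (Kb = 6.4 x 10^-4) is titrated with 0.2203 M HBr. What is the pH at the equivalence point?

n(C2H5NH2) = 0.1546 x 0.03992 = 0.006172 mol; V(HBr) at equivalence = 0.006172/0.2203 = 0.02801 L.
At equivalence the base is fully converted to C2H5NH3+; total volume = 0.06793 L, so [C2H5NH3+] = 0.006172/0.06793 = 0.09085 M.
Ka(C2H5NH3+) = Kw/Kb = 1.0e-14 / 6.4 x 10^-4 = 1.56e-11.
[H^+] = sqrt(Ka x [C2H5NH3+]) = sqrt(1.56e-11 x 0.09085) = 1.19e-6 M.
pH = -log(1.19e-6) = 5.92.

5.92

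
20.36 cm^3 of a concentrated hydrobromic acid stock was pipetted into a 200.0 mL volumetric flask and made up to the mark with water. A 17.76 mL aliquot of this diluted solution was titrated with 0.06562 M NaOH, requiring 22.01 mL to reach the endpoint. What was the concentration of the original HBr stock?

0.799 M

n(NaOH) = 0.06562 x 0.02201 = 0.001444 mol.
n(HBr) in the aliquot = 0.001444 mol.
[diluted HBr] = 0.001444 / 0.01776 = 0.08132 M.
Dilution factor = 200.0/20.36 = 9.823, so [stock] = 0.08132 x 9.823 = 0.799 M.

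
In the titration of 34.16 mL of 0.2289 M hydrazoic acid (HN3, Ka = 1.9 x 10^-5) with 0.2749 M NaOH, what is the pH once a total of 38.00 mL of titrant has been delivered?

12.56

n(acid) = 0.2289 x 0.03416 = 0.007819 mol; n(NaOH) added = 0.2749 x 0.03800 = 0.01045 mol.
Base is in excess by 0.01045 - 0.007819 = 0.002627 mol in a total volume of 0.07216 L.
[OH^-] = 0.002627/0.07216 = 0.03640 M, so pOH = 1.44 and pH = 14.00 - 1.44 = 12.56.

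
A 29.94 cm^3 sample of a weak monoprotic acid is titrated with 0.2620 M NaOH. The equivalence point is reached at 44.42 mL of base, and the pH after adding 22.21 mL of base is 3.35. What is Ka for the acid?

22.21 mL is half of the equivalence volume, so this is the half-equivalence point where [HA] = [A^-].
At half-equivalence pH = pKa, so pKa = 3.35.
Ka = 10^(-3.35) = 4.5 x 10^-4.

4.5 x 10^-4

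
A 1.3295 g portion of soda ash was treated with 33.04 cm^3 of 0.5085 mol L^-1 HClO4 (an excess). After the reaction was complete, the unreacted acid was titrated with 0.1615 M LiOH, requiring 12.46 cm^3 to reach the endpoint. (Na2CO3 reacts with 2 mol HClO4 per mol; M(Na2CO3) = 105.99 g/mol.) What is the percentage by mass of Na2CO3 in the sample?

Total n(HClO4) added = 0.5085 x 0.03304 = 0.01680 mol.
n(LiOH) used = 0.1615 x 0.01246 = 0.002012 mol, which equals the excess n(HClO4).
So n(HClO4) consumed by the sample = 0.01680 - 0.002012 = 0.01479 mol.
n(Na2CO3) = 0.01479 / 2 = 0.007394 mol.
mass Na2CO3 = 0.007394 x 105.99 = 0.7837 g, so %Na2CO3 = 0.7837/1.3295 x 100 = 58.9%.

58.9%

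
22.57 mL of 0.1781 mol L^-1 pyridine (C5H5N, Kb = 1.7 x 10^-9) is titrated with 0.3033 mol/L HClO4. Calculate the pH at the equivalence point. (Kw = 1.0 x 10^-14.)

n(C5H5N) = 0.1781 x 0.02257 = 0.004020 mol; V(HClO4) at equivalence = 0.004020/0.3033 = 0.01325 L.
At equivalence the base is fully converted to C5H5NH+; total volume = 0.03582 L, so [C5H5NH+] = 0.004020/0.03582 = 0.1122 M.
Ka(C5H5NH+) = Kw/Kb = 1.0e-14 / 1.7 x 10^-9 = 5.88e-6.
[H^+] = sqrt(Ka x [C5H5NH+]) = sqrt(5.88e-6 x 0.1122) = 0.000812 M.
pH = -log(0.000812) = 3.09.

3.09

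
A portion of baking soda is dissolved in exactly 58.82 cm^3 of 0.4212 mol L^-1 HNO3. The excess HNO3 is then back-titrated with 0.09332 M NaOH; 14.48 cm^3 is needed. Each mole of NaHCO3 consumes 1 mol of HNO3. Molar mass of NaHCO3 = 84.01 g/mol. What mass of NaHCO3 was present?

1.97 g

Total n(HNO3) added = 0.4212 x 0.05882 = 0.02477 mol.
n(NaOH) used = 0.09332 x 0.01448 = 0.001351 mol, which equals the excess n(HNO3).
So n(HNO3) consumed by the sample = 0.02477 - 0.001351 = 0.02342 mol.
n(NaHCO3) = 0.02342 / 1 = 0.02342 mol.
mass = 0.02342 mol x 84.01 g/mol = 1.97 g.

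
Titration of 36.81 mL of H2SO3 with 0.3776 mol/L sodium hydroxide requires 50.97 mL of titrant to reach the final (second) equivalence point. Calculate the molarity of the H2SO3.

0.261 M

n(NaOH) = 0.3776 x 0.05097 = 0.01925 mol.
At the final (second) equivalence point, 2 mol OH^- react per mol H2SO3, so n(H2SO3) = 0.01925 / 2 = 0.009623 mol.
[H2SO3] = 0.009623 / 0.03681 L = 0.261 M.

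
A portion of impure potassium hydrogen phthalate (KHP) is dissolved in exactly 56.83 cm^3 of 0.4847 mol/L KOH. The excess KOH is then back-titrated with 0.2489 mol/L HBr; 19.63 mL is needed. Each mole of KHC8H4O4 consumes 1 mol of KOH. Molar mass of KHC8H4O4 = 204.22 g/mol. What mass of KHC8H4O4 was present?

Total n(KOH) added = 0.4847 x 0.05683 = 0.02755 mol.
n(HBr) used = 0.2489 x 0.01963 = 0.004886 mol, which equals the excess n(KOH).
So n(KOH) consumed by the sample = 0.02755 - 0.004886 = 0.02266 mol.
n(KHC8H4O4) = 0.02266 / 1 = 0.02266 mol.
mass = 0.02266 mol x 204.22 g/mol = 4.63 g.

4.63 g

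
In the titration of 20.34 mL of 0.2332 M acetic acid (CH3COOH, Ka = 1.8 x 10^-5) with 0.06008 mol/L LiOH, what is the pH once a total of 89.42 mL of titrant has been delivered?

n(acid) = 0.2332 x 0.02034 = 0.004743 mol; n(LiOH) added = 0.06008 x 0.08942 = 0.005372 mol.
Base is in excess by 0.005372 - 0.004743 = 0.0006291 mol in a total volume of 0.1098 L.
[OH^-] = 0.0006291/0.1098 = 0.005731 M, so pOH = 2.24 and pH = 14.00 - 2.24 = 11.76.

11.76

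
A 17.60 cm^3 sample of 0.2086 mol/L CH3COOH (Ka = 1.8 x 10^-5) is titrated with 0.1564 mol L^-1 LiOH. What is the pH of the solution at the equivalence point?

8.85

n(CH3COOH) = 0.2086 x 0.01760 = 0.003671 mol; V(LiOH) at equivalence = 0.003671/0.1564 = 0.02347 L.
At equivalence all the acid is converted to CH3COO-; total volume = 0.01760 + 0.02347 = 0.04107 L, so [CH3COO-] = 0.003671/0.04107 = 0.08938 M.
Kb = Kw/Ka = 1.0e-14 / 1.8 x 10^-5 = 5.56e-10.
[OH^-] = sqrt(Kb x [CH3COO-]) = sqrt(5.56e-10 x 0.08938) = 7.05e-6 M.
pOH = 5.15, so pH = 14.00 - 5.15 = 8.85.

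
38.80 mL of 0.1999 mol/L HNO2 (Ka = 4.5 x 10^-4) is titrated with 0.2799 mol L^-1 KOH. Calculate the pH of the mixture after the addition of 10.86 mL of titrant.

3.16

Initial n(HNO2) = 0.1999 x 0.03880 = 0.007756 mol.
n(KOH) added = 0.2799 x 0.01086 = 0.003040 mol, converting that many moles of HNO2 to NO2-.
Remaining n(HNO2) = 0.004716 mol; n(NO2-) = 0.003040 mol.
By Henderson-Hasselbalch, pH = pKa + log([A^-]/[HA]) = 3.35 + log(0.003040/0.004716) = 3.35 + (-0.19) = 3.16.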